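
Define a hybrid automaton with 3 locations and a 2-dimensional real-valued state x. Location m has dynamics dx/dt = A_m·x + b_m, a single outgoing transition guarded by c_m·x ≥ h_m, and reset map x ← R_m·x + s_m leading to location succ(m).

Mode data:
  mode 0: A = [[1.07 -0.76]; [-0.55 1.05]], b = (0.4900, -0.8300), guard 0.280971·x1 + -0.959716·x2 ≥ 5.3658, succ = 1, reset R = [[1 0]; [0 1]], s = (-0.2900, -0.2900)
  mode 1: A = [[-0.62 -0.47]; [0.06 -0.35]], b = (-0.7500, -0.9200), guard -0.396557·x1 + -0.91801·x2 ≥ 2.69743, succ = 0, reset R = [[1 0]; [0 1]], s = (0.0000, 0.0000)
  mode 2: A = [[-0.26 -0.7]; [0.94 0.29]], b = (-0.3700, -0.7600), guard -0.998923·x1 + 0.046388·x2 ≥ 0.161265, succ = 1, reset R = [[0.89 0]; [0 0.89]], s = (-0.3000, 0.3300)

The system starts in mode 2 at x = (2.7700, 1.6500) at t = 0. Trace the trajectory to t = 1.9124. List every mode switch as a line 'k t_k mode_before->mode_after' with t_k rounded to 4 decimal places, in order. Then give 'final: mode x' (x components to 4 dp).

1 1.1001 2->1
final: 1 -1.3471 1.6233

Mode 2: guard c·x = 0.1613 hit at Δt = 1.1001 (t = 1.1001), x⁻ = (-0.0182, 3.0839) → reset → x⁺ = (-0.3162, 3.0747), jump to mode 1
Mode 1: flow for 0.8123 to horizon, guard not reached → x = (-1.3471, 1.6233)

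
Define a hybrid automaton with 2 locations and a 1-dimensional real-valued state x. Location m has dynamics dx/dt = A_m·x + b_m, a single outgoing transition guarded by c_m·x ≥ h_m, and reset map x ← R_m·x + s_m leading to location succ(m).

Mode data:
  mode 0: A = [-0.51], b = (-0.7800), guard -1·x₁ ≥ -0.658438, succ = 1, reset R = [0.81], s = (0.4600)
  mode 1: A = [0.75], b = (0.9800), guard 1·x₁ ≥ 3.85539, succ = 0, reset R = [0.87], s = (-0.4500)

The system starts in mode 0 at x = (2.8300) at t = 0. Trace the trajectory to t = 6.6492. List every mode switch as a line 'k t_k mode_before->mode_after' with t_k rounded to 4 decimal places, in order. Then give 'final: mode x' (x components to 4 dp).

1 1.3518 0->1
2 2.4297 1->0
3 3.8146 0->1
4 4.8925 1->0
5 6.2774 0->1
final: 1 1.7331

Mode 0: guard c·x = -0.6584 hit at Δt = 1.3518 (t = 1.3518), x⁻ = (0.6584) → reset → x⁺ = (0.9933), jump to mode 1
Mode 1: guard c·x = 3.8554 hit at Δt = 1.0779 (t = 2.4297), x⁻ = (3.8554) → reset → x⁺ = (2.9042), jump to mode 0
Mode 0: guard c·x = -0.6584 hit at Δt = 1.3849 (t = 3.8146), x⁻ = (0.6584) → reset → x⁺ = (0.9933), jump to mode 1
Mode 1: guard c·x = 3.8554 hit at Δt = 1.0779 (t = 4.8925), x⁻ = (3.8554) → reset → x⁺ = (2.9042), jump to mode 0
Mode 0: guard c·x = -0.6584 hit at Δt = 1.3849 (t = 6.2774), x⁻ = (0.6584) → reset → x⁺ = (0.9933), jump to mode 1
Mode 1: flow for 0.3718 to horizon, guard not reached → x = (1.7331)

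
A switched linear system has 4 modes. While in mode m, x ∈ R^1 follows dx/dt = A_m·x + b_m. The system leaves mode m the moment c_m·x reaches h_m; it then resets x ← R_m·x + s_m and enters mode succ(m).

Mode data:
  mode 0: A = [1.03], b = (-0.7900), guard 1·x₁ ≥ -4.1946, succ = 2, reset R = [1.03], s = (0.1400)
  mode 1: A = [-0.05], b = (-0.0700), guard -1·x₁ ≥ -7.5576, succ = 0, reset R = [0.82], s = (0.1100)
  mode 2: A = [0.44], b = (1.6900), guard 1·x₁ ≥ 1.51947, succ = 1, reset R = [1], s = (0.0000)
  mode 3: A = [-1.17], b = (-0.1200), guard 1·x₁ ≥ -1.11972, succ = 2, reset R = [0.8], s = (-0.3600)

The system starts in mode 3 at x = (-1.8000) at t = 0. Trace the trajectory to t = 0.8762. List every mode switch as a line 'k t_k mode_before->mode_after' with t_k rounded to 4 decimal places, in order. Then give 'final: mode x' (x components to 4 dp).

Mode 3: guard c·x = -1.1197 hit at Δt = 0.4377 (t = 0.4377), x⁻ = (-1.1197) → reset → x⁺ = (-1.2558), jump to mode 2
Mode 2: flow for 0.4385 to horizon, guard not reached → x = (-0.7056)

1 0.4377 3->2
final: 2 -0.7056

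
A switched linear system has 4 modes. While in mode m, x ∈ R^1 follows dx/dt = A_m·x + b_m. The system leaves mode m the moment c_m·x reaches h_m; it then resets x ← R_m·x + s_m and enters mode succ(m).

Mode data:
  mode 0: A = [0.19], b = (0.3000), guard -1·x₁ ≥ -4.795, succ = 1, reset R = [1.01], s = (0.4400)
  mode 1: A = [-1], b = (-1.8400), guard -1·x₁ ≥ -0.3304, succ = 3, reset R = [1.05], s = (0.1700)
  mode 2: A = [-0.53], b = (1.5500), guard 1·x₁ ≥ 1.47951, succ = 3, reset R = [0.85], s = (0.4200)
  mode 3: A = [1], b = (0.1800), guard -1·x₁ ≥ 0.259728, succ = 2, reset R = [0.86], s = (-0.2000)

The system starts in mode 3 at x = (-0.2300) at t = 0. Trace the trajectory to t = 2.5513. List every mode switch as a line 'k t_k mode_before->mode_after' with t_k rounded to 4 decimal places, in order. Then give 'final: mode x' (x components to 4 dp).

Mode 3: guard c·x = 0.2597 hit at Δt = 0.4666 (t = 0.4666), x⁻ = (-0.2597) → reset → x⁺ = (-0.4234), jump to mode 2
Mode 2: guard c·x = 1.4795 hit at Δt = 1.5853 (t = 2.0519), x⁻ = (1.4795) → reset → x⁺ = (1.6776), jump to mode 3
Mode 3: flow for 0.4994 to horizon, guard not reached → x = (2.8808)

1 0.4666 3->2
2 2.0519 2->3
final: 3 2.8808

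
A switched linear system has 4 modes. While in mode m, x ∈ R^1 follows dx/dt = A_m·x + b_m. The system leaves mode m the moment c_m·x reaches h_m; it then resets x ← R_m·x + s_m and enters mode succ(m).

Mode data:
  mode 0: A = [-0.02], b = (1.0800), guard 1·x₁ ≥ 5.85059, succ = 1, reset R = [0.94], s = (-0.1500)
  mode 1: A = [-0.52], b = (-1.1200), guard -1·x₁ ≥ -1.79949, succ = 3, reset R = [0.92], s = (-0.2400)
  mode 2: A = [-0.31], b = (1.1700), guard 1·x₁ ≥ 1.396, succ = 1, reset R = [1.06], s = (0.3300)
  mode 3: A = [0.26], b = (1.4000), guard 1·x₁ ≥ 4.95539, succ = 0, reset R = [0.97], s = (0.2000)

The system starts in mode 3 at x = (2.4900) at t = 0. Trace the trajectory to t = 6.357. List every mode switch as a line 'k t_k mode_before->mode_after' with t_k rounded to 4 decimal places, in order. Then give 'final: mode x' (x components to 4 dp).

1 1.0476 3->0
2 1.9163 0->1
3 3.1486 1->3
4 4.7604 3->0
5 5.6291 0->1
final: 1 2.9852

Mode 3: guard c·x = 4.9554 hit at Δt = 1.0476 (t = 1.0476), x⁻ = (4.9554) → reset → x⁺ = (5.0067), jump to mode 0
Mode 0: guard c·x = 5.8506 hit at Δt = 0.8687 (t = 1.9163), x⁻ = (5.8506) → reset → x⁺ = (5.3496), jump to mode 1
Mode 1: guard c·x = -1.7995 hit at Δt = 1.2323 (t = 3.1486), x⁻ = (1.7995) → reset → x⁺ = (1.4155), jump to mode 3
Mode 3: guard c·x = 4.9554 hit at Δt = 1.6118 (t = 4.7604), x⁻ = (4.9554) → reset → x⁺ = (5.0067), jump to mode 0
Mode 0: guard c·x = 5.8506 hit at Δt = 0.8687 (t = 5.6291), x⁻ = (5.8506) → reset → x⁺ = (5.3496), jump to mode 1
Mode 1: flow for 0.7279 to horizon, guard not reached → x = (2.9852)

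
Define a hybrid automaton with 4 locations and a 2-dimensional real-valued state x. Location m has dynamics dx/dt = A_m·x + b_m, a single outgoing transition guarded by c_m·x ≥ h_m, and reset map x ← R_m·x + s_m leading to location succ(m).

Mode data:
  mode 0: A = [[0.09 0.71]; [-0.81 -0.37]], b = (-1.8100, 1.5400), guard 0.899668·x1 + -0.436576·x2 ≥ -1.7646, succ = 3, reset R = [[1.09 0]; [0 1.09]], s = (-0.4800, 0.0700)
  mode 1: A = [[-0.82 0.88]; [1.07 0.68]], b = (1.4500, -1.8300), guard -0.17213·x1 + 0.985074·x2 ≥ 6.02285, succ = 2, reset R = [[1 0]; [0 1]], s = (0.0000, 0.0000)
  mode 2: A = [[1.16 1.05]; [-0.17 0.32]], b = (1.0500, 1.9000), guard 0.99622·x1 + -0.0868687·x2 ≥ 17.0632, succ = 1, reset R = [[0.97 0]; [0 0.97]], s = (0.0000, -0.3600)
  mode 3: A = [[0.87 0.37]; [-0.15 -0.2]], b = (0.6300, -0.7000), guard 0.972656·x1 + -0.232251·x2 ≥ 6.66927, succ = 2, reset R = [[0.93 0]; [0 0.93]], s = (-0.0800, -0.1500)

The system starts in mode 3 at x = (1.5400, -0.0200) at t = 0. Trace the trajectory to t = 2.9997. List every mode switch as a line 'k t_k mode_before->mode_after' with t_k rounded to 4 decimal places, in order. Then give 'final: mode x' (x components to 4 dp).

Mode 3: guard c·x = 6.6693 hit at Δt = 1.4253 (t = 1.4253), x⁻ = (6.4818, -1.5702) → reset → x⁺ = (5.9481, -1.6103), jump to mode 2
Mode 2: guard c·x = 17.0632 hit at Δt = 0.9595 (t = 2.3848), x⁻ = (16.9533, -2.0029) → reset → x⁺ = (16.4447, -2.3028), jump to mode 1
Mode 1: flow for 0.6149 to horizon, guard not reached → x = (11.6020, 6.2215)

1 1.4253 3->2
2 2.3848 2->1
final: 1 11.6020 6.2215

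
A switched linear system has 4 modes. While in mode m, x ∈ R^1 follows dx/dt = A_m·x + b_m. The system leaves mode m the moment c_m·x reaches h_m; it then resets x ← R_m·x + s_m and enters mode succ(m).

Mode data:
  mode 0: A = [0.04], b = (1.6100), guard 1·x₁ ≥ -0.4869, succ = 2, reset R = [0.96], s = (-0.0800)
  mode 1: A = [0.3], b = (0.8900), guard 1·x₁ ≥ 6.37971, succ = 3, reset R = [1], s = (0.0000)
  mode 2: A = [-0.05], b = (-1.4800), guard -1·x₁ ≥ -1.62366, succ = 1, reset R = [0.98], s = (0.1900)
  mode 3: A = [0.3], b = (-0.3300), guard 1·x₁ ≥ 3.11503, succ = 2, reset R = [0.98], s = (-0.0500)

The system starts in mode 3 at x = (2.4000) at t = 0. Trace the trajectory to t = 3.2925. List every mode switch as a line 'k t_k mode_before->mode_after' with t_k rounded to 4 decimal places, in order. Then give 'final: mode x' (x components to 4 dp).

Mode 3: guard c·x = 3.1150 hit at Δt = 1.4609 (t = 1.4609), x⁻ = (3.1150) → reset → x⁺ = (3.0027), jump to mode 2
Mode 2: guard c·x = -1.6237 hit at Δt = 0.8644 (t = 2.3253), x⁻ = (1.6237) → reset → x⁺ = (1.7812), jump to mode 1
Mode 1: flow for 0.9672 to horizon, guard not reached → x = (3.3795)

1 1.4609 3->2
2 2.3253 2->1
final: 1 3.3795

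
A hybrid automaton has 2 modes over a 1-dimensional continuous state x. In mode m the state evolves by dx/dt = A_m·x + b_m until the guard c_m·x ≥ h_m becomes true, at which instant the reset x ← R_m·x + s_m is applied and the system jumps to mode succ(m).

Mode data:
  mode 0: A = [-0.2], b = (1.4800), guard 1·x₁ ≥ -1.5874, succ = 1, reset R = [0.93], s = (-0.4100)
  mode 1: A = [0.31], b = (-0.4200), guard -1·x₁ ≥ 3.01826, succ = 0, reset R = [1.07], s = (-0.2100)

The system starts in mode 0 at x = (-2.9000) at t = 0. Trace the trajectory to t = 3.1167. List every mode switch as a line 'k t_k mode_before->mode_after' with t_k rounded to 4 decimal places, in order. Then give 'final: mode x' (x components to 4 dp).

1 0.6816 0->1
2 1.6479 1->0
3 2.5848 0->1
final: 1 -2.4673

Mode 0: guard c·x = -1.5874 hit at Δt = 0.6816 (t = 0.6816), x⁻ = (-1.5874) → reset → x⁺ = (-1.8863), jump to mode 1
Mode 1: guard c·x = 3.0183 hit at Δt = 0.9663 (t = 1.6479), x⁻ = (-3.0183) → reset → x⁺ = (-3.4395), jump to mode 0
Mode 0: guard c·x = -1.5874 hit at Δt = 0.9369 (t = 2.5848), x⁻ = (-1.5874) → reset → x⁺ = (-1.8863), jump to mode 1
Mode 1: flow for 0.5319 to horizon, guard not reached → x = (-2.4673)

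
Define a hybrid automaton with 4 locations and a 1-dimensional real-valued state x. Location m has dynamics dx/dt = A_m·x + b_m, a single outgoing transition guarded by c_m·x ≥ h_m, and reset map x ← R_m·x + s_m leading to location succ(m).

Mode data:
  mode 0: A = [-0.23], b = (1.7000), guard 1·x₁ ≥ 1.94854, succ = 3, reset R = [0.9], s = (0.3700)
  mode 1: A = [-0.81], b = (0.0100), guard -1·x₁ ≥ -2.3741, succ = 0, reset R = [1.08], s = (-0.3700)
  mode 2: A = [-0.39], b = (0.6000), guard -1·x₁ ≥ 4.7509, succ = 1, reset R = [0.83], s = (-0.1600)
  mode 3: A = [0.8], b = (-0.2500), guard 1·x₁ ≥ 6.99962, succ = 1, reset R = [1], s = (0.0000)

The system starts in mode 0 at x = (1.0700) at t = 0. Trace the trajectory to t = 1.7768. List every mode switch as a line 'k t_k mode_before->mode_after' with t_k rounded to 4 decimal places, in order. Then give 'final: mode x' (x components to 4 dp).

1 0.6506 0->3
final: 3 4.7716

Mode 0: guard c·x = 1.9485 hit at Δt = 0.6506 (t = 0.6506), x⁻ = (1.9485) → reset → x⁺ = (2.1237), jump to mode 3
Mode 3: flow for 1.1262 to horizon, guard not reached → x = (4.7716)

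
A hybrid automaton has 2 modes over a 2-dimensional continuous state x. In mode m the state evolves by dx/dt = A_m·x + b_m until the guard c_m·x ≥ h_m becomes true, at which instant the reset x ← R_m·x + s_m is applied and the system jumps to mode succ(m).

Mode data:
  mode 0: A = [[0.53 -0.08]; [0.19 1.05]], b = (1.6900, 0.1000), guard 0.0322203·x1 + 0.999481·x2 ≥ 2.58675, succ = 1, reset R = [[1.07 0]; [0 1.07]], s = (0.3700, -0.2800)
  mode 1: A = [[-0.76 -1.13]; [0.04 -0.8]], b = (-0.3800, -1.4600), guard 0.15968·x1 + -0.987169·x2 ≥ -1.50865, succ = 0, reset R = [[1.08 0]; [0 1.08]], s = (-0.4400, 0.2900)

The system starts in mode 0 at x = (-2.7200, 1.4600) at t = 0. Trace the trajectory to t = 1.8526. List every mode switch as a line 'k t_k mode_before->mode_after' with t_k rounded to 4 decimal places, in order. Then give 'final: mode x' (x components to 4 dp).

Mode 0: guard c·x = 2.5867 hit at Δt = 0.7218 (t = 0.7218), x⁻ = (-2.6389, 2.6732) → reset → x⁺ = (-2.4536, 2.5803), jump to mode 1
Mode 1: guard c·x = -1.5087 hit at Δt = 0.4941 (t = 1.2159), x⁻ = (-2.6543, 1.0989) → reset → x⁺ = (-3.3067, 1.4768), jump to mode 0
Mode 0: flow for 0.6367 to horizon, guard not reached → x = (-3.4668, 2.3923)

1 0.7218 0->1
2 1.2159 1->0
final: 0 -3.4668 2.3923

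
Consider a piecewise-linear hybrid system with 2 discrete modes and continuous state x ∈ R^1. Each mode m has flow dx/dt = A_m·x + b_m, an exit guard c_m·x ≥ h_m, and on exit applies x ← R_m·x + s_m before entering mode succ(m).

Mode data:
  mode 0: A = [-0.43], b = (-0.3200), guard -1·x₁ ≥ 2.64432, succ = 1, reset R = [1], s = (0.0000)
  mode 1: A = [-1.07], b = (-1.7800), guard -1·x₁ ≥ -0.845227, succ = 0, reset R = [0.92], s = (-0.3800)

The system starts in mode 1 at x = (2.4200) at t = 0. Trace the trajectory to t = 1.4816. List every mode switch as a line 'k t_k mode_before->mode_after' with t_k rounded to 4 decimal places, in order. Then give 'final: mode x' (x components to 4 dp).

1 0.4553 1->0
final: 0 -0.0098

Mode 1: guard c·x = -0.8452 hit at Δt = 0.4553 (t = 0.4553), x⁻ = (0.8452) → reset → x⁺ = (0.3976), jump to mode 0
Mode 0: flow for 1.0263 to horizon, guard not reached → x = (-0.0098)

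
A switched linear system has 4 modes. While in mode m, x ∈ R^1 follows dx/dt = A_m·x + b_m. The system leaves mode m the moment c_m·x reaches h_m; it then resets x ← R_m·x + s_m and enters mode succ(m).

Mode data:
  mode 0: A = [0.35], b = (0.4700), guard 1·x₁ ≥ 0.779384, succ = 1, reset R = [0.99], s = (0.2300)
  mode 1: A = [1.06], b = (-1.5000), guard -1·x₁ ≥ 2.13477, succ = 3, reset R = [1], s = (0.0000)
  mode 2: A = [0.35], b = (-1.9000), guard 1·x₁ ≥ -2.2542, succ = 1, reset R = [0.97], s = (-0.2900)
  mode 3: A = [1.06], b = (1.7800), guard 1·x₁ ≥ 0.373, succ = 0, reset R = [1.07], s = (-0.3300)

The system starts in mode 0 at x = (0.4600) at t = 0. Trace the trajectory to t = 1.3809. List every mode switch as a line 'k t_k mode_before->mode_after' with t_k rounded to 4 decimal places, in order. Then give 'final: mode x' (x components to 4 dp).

1 0.4660 0->1
final: 1 0.3245

Mode 0: guard c·x = 0.7794 hit at Δt = 0.4660 (t = 0.4660), x⁻ = (0.7794) → reset → x⁺ = (1.0016), jump to mode 1
Mode 1: flow for 0.9149 to horizon, guard not reached → x = (0.3245)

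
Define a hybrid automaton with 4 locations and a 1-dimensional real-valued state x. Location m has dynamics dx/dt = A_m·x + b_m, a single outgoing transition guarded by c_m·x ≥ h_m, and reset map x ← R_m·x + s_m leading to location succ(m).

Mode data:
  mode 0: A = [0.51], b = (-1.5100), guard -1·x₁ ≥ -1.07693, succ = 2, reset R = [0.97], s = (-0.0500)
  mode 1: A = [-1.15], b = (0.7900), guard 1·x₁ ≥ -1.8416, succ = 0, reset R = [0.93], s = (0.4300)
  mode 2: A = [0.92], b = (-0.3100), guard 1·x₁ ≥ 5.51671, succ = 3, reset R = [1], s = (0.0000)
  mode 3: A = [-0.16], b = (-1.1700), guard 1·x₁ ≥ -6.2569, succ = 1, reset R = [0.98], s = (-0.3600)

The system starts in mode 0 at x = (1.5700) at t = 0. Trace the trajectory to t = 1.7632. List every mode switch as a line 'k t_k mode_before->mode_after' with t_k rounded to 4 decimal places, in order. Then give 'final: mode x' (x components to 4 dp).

1 0.5950 0->2
final: 2 2.2634

Mode 0: guard c·x = -1.0769 hit at Δt = 0.5950 (t = 0.5950), x⁻ = (1.0769) → reset → x⁺ = (0.9946), jump to mode 2
Mode 2: flow for 1.1682 to horizon, guard not reached → x = (2.2634)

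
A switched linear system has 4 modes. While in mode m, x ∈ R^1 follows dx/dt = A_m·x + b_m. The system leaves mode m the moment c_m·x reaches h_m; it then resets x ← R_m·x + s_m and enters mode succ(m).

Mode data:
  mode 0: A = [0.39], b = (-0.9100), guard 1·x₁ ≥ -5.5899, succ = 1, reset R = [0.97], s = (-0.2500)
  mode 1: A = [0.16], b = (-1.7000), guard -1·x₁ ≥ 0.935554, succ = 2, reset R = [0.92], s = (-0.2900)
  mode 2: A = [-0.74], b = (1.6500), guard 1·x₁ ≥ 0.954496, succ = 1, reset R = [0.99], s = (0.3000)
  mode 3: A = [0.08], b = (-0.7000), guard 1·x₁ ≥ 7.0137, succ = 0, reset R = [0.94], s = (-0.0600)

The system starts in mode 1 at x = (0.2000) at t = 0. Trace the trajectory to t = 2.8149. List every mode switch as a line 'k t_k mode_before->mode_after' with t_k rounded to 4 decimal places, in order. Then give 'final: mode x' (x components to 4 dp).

1 0.6462 1->2
2 1.9636 2->1
final: 1 -0.1238

Mode 1: guard c·x = 0.9356 hit at Δt = 0.6462 (t = 0.6462), x⁻ = (-0.9356) → reset → x⁺ = (-1.1507), jump to mode 2
Mode 2: guard c·x = 0.9545 hit at Δt = 1.3174 (t = 1.9636), x⁻ = (0.9545) → reset → x⁺ = (1.2450), jump to mode 1
Mode 1: flow for 0.8513 to horizon, guard not reached → x = (-0.1238)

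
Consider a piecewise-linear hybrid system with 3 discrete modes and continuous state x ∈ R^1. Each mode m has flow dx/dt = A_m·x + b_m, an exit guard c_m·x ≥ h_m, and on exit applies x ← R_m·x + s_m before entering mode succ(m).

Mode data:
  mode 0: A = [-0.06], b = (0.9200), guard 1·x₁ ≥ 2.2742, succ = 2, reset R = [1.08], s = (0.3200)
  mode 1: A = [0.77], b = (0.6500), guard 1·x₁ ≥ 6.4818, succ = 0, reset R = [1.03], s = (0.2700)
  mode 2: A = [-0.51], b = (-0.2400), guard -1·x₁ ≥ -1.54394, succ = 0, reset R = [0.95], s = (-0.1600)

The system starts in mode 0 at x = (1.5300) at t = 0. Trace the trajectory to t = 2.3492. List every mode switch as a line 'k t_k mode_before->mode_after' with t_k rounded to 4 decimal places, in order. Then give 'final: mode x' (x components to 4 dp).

Mode 0: guard c·x = 2.2742 hit at Δt = 0.9237 (t = 0.9237), x⁻ = (2.2742) → reset → x⁺ = (2.7761), jump to mode 2
Mode 2: guard c·x = -1.5439 hit at Δt = 0.9358 (t = 1.8595), x⁻ = (1.5439) → reset → x⁺ = (1.3067), jump to mode 0
Mode 0: flow for 0.4897 to horizon, guard not reached → x = (1.7129)

1 0.9237 0->2
2 1.8595 2->0
final: 0 1.7129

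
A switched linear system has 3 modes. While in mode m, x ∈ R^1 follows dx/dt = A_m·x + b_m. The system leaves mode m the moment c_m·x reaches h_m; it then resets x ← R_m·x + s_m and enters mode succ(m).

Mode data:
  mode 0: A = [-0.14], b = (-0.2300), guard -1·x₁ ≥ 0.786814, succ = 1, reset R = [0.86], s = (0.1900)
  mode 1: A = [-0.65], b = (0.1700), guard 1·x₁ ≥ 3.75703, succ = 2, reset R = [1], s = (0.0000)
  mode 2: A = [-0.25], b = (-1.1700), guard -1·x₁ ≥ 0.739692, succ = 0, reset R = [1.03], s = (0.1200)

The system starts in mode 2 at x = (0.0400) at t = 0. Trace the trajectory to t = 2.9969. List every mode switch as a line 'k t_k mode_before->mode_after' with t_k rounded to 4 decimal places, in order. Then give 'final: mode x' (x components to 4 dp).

Mode 2: guard c·x = 0.7397 hit at Δt = 0.7222 (t = 0.7222), x⁻ = (-0.7397) → reset → x⁺ = (-0.6419), jump to mode 0
Mode 0: guard c·x = 0.7868 hit at Δt = 1.1172 (t = 1.8394), x⁻ = (-0.7868) → reset → x⁺ = (-0.4867), jump to mode 1
Mode 1: flow for 1.1575 to horizon, guard not reached → x = (-0.0910)

1 0.7222 2->0
2 1.8394 0->1
final: 1 -0.0910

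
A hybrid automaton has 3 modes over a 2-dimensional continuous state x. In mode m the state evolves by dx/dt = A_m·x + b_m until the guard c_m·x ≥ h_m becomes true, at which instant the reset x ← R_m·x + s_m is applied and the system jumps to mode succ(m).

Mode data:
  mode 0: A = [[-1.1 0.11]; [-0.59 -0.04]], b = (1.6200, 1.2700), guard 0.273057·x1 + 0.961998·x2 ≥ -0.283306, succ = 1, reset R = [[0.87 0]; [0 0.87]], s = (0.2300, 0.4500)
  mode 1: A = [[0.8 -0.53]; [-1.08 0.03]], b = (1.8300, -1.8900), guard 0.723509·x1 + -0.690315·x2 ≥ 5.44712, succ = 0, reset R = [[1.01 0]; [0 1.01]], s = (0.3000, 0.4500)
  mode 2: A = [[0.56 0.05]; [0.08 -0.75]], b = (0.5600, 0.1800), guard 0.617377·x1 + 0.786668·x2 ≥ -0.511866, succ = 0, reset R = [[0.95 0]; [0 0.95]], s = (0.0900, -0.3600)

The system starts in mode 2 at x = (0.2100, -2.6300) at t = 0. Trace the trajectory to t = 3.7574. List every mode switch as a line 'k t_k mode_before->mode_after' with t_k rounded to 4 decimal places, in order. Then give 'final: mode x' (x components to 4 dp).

1 0.8184 2->0
2 2.2212 0->1
3 2.8730 1->0
final: 0 2.5170 -3.4058

Mode 2: guard c·x = -0.5119 hit at Δt = 0.8184 (t = 0.8184), x⁻ = (0.8125, -1.2883) → reset → x⁺ = (0.8619, -1.5839), jump to mode 0
Mode 0: guard c·x = -0.2833 hit at Δt = 1.4028 (t = 2.2212), x⁻ = (1.2656, -0.6537) → reset → x⁺ = (1.3310, -0.1187), jump to mode 1
Mode 1: guard c·x = 5.4471 hit at Δt = 0.6518 (t = 2.8730), x⁻ = (4.4275, -3.2504) → reset → x⁺ = (4.7718, -2.8329), jump to mode 0
Mode 0: flow for 0.8844 to horizon, guard not reached → x = (2.5170, -3.4058)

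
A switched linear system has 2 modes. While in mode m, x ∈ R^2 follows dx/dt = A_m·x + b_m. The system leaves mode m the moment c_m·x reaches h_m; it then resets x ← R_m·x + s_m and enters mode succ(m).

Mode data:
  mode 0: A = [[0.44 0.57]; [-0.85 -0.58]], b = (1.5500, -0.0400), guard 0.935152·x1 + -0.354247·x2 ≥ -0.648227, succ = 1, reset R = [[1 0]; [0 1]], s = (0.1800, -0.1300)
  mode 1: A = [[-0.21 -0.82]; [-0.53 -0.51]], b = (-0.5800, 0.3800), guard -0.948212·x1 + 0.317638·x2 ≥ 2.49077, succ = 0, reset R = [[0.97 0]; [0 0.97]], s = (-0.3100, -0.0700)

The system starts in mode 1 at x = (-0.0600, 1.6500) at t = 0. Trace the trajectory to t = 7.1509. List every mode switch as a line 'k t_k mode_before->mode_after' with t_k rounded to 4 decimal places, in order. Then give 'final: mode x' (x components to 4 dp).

Mode 1: guard c·x = 2.4908 hit at Δt = 1.1654 (t = 1.1654), x⁻ = (-2.0278, 1.7881) → reset → x⁺ = (-2.2770, 1.6645), jump to mode 0
Mode 0: guard c·x = -0.6482 hit at Δt = 1.0846 (t = 2.2500), x⁻ = (-0.0724, 1.6387) → reset → x⁺ = (0.1076, 1.5087), jump to mode 1
Mode 1: guard c·x = 2.4908 hit at Δt = 1.3549 (t = 3.6049), x⁻ = (-2.0537, 1.7109) → reset → x⁺ = (-2.3021, 1.5896), jump to mode 0
Mode 0: guard c·x = -0.6482 hit at Δt = 1.1108 (t = 4.7157), x⁻ = (-0.0824, 1.6123) → reset → x⁺ = (0.0976, 1.4823), jump to mode 1
Mode 1: guard c·x = 2.4908 hit at Δt = 1.3636 (t = 6.0793), x⁻ = (-2.0568, 1.7015) → reset → x⁺ = (-2.3051, 1.5805), jump to mode 0
Mode 0: flow for 1.0716 to horizon, guard not reached → x = (-0.1863, 1.6461)

1 1.1654 1->0
2 2.2500 0->1
3 3.6049 1->0
4 4.7157 0->1
5 6.0793 1->0
final: 0 -0.1863 1.6461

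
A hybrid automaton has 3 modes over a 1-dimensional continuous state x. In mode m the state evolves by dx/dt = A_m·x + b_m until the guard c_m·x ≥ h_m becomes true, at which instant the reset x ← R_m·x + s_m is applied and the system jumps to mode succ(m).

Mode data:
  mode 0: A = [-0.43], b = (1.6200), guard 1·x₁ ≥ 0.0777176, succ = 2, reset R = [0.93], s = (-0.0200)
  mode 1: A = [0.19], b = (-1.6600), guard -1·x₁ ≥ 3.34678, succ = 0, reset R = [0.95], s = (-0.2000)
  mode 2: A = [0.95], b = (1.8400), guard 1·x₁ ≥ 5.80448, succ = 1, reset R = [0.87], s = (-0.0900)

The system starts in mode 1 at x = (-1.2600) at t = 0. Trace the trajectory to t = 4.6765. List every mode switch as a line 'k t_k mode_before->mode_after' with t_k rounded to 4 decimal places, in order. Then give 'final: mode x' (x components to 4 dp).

1 0.9978 1->0
2 2.5353 0->2
3 3.9657 2->1
final: 1 4.4138

Mode 1: guard c·x = 3.3468 hit at Δt = 0.9978 (t = 0.9978), x⁻ = (-3.3468) → reset → x⁺ = (-3.3794), jump to mode 0
Mode 0: guard c·x = 0.0777 hit at Δt = 1.5375 (t = 2.5353), x⁻ = (0.0777) → reset → x⁺ = (0.0523), jump to mode 2
Mode 2: guard c·x = 5.8045 hit at Δt = 1.4304 (t = 3.9657), x⁻ = (5.8045) → reset → x⁺ = (4.9599), jump to mode 1
Mode 1: flow for 0.7108 to horizon, guard not reached → x = (4.4138)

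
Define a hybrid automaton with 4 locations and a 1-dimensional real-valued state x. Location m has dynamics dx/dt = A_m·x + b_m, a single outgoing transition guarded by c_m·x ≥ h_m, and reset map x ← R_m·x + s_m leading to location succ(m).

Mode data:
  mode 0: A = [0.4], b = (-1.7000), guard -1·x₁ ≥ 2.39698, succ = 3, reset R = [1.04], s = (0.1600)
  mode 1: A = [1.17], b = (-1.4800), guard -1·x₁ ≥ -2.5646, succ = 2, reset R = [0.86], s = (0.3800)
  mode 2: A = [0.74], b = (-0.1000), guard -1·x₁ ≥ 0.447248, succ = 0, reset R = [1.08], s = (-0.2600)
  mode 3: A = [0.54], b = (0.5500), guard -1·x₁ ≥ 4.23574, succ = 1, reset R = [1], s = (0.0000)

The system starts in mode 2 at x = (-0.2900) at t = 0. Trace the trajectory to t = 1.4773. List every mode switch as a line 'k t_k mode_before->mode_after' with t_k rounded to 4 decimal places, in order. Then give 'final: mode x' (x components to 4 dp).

Mode 2: guard c·x = 0.4472 hit at Δt = 0.4253 (t = 0.4253), x⁻ = (-0.4472) → reset → x⁺ = (-0.7430), jump to mode 0
Mode 0: guard c·x = 2.3970 hit at Δt = 0.7153 (t = 1.1406), x⁻ = (-2.3970) → reset → x⁺ = (-2.3329), jump to mode 3
Mode 3: flow for 0.3367 to horizon, guard not reached → x = (-2.5949)

1 0.4253 2->0
2 1.1406 0->3
final: 3 -2.5949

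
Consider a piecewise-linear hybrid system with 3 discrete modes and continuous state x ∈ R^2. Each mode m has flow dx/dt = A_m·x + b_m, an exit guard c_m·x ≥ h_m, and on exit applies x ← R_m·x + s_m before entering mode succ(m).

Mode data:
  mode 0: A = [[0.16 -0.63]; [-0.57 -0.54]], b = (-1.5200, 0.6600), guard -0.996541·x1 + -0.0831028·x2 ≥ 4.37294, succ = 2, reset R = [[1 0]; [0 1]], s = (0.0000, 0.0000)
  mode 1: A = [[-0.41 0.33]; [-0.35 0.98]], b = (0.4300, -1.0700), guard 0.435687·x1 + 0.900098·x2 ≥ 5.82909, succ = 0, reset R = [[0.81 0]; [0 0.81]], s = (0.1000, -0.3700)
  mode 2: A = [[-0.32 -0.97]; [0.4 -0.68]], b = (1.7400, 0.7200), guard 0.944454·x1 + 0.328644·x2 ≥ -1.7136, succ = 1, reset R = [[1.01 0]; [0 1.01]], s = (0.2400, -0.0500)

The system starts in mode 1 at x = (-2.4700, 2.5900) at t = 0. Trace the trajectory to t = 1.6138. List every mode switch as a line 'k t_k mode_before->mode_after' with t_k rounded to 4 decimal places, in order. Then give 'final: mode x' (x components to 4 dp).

Mode 1: guard c·x = 5.8291 hit at Δt = 1.0912 (t = 1.0912), x⁻ = (0.0763, 6.4391) → reset → x⁺ = (0.1618, 4.8457), jump to mode 0
Mode 0: flow for 0.5226 to horizon, guard not reached → x = (-2.1878, 4.2321)

1 1.0912 1->0
final: 0 -2.1878 4.2321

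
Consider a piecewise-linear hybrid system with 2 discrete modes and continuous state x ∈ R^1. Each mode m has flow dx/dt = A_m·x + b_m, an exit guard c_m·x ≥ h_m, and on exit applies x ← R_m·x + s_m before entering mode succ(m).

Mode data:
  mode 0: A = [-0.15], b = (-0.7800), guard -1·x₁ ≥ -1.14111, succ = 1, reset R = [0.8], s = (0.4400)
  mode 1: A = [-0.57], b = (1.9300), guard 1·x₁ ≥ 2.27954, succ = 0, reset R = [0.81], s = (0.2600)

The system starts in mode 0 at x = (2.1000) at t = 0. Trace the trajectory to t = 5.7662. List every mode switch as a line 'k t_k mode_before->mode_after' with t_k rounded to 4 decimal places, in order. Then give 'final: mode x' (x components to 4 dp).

1 0.9388 0->1
2 2.0062 1->0
3 2.9509 0->1
4 4.0183 1->0
5 4.9629 0->1
final: 1 2.0998

Mode 0: guard c·x = -1.1411 hit at Δt = 0.9388 (t = 0.9388), x⁻ = (1.1411) → reset → x⁺ = (1.3529), jump to mode 1
Mode 1: guard c·x = 2.2795 hit at Δt = 1.0674 (t = 2.0062), x⁻ = (2.2795) → reset → x⁺ = (2.1064), jump to mode 0
Mode 0: guard c·x = -1.1411 hit at Δt = 0.9447 (t = 2.9509), x⁻ = (1.1411) → reset → x⁺ = (1.3529), jump to mode 1
Mode 1: guard c·x = 2.2795 hit at Δt = 1.0674 (t = 4.0183), x⁻ = (2.2795) → reset → x⁺ = (2.1064), jump to mode 0
Mode 0: guard c·x = -1.1411 hit at Δt = 0.9447 (t = 4.9629), x⁻ = (1.1411) → reset → x⁺ = (1.3529), jump to mode 1
Mode 1: flow for 0.8033 to horizon, guard not reached → x = (2.0998)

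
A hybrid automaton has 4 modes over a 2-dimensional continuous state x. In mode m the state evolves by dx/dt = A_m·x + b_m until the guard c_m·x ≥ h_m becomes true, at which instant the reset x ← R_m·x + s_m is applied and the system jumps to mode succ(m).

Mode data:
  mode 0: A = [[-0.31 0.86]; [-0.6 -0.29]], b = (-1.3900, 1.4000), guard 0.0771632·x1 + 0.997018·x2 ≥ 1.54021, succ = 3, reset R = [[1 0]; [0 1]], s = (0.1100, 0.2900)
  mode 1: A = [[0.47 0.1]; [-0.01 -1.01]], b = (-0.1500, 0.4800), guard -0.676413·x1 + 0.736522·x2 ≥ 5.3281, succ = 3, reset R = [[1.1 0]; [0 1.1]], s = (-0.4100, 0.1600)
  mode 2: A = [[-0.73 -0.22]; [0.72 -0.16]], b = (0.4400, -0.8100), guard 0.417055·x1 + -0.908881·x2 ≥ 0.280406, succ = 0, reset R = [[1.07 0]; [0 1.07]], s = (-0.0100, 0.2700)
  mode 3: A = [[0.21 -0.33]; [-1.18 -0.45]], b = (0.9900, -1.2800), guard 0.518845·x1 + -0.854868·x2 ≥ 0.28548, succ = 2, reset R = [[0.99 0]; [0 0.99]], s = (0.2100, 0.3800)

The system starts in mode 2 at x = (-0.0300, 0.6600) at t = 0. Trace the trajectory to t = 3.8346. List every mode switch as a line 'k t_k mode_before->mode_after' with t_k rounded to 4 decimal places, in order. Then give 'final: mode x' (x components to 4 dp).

1 1.1192 2->0
2 2.2865 0->3
3 3.4041 3->2
final: 2 0.6392 0.1726

Mode 2: guard c·x = 0.2804 hit at Δt = 1.1192 (t = 1.1192), x⁻ = (0.2973, -0.1721) → reset → x⁺ = (0.3081, 0.0859), jump to mode 0
Mode 0: guard c·x = 1.5402 hit at Δt = 1.1673 (t = 2.2865), x⁻ = (-0.4072, 1.5763) → reset → x⁺ = (-0.2972, 1.8663), jump to mode 3
Mode 3: guard c·x = 0.2855 hit at Δt = 1.1176 (t = 3.4041), x⁻ = (0.4753, -0.0455) → reset → x⁺ = (0.6805, 0.3350), jump to mode 2
Mode 2: flow for 0.4305 to horizon, guard not reached → x = (0.6392, 0.1726)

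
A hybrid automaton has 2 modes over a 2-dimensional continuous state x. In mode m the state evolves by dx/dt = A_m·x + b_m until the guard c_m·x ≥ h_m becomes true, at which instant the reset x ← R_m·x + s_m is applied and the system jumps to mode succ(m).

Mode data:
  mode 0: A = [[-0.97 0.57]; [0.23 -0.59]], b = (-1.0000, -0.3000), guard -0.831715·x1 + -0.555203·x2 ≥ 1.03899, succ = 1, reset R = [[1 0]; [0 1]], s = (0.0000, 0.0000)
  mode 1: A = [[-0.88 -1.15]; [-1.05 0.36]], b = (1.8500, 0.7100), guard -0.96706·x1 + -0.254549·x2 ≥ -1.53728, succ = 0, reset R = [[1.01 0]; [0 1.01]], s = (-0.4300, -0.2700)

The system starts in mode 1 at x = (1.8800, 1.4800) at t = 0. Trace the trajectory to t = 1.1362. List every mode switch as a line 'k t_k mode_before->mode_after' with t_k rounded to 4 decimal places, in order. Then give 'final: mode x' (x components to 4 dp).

Mode 1: guard c·x = -1.5373 hit at Δt = 0.5991 (t = 0.5991), x⁻ = (1.2665, 1.2275) → reset → x⁺ = (0.8492, 0.9698), jump to mode 0
Mode 0: flow for 0.5371 to horizon, guard not reached → x = (0.2716, 0.6243)

1 0.5991 1->0
final: 0 0.2716 0.6243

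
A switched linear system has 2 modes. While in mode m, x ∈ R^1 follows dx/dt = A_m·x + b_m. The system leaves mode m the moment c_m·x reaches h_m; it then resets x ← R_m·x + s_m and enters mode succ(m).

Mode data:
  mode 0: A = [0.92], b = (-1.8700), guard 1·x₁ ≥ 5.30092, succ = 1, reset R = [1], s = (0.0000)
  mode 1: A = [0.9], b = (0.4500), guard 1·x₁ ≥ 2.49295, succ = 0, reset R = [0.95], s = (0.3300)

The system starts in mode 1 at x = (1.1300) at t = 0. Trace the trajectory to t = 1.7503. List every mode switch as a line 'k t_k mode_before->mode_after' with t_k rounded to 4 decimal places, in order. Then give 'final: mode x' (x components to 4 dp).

1 0.6752 1->0
final: 0 3.8225

Mode 1: guard c·x = 2.4929 hit at Δt = 0.6752 (t = 0.6752), x⁻ = (2.4929) → reset → x⁺ = (2.6983), jump to mode 0
Mode 0: flow for 1.0751 to horizon, guard not reached → x = (3.8225)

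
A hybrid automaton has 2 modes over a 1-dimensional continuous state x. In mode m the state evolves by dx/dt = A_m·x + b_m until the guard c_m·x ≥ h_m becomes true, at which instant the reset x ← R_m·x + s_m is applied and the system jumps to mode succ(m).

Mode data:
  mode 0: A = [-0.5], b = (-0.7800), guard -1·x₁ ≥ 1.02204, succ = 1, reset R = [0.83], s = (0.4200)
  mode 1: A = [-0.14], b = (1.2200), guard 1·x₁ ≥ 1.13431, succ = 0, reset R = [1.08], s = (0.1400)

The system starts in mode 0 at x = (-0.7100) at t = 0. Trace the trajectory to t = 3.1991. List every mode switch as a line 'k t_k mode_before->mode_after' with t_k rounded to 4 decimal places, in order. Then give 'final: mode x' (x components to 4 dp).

1 0.9149 0->1
2 2.2537 1->0
final: 0 0.2632

Mode 0: guard c·x = 1.0220 hit at Δt = 0.9149 (t = 0.9149), x⁻ = (-1.0220) → reset → x⁺ = (-0.4283), jump to mode 1
Mode 1: guard c·x = 1.1343 hit at Δt = 1.3388 (t = 2.2537), x⁻ = (1.1343) → reset → x⁺ = (1.3651), jump to mode 0
Mode 0: flow for 0.9454 to horizon, guard not reached → x = (0.2632)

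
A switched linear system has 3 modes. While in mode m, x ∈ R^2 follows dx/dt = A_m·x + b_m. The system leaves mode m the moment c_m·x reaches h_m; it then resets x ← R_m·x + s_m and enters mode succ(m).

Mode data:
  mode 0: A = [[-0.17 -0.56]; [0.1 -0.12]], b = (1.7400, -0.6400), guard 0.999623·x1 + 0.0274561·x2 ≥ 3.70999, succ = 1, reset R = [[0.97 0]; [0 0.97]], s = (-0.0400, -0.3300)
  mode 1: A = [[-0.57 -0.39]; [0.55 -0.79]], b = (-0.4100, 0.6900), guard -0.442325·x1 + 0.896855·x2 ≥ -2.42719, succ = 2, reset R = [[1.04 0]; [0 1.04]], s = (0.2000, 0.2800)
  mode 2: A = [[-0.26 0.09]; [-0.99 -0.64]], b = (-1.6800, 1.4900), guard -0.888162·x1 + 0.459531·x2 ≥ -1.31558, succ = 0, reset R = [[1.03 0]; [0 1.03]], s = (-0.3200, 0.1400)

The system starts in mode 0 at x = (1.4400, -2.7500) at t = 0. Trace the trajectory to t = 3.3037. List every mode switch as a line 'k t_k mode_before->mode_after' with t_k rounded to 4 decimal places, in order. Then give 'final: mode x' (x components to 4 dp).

Mode 0: guard c·x = 3.7100 hit at Δt = 0.8238 (t = 0.8238), x⁻ = (3.7879, -2.7846) → reset → x⁺ = (3.6342, -3.0310), jump to mode 1
Mode 1: guard c·x = -2.4272 hit at Δt = 0.4330 (t = 1.2568), x⁻ = (2.9861, -1.2336) → reset → x⁺ = (3.3055, -1.0030), jump to mode 2
Mode 2: guard c·x = -1.3156 hit at Δt = 0.9801 (t = 2.2369), x⁻ = (1.0212, -0.8891) → reset → x⁺ = (0.7319, -0.7758), jump to mode 0
Mode 0: flow for 1.0668 to horizon, guard not reached → x = (2.8470, -1.1406)

1 0.8238 0->1
2 1.2568 1->2
3 2.2369 2->0
final: 0 2.8470 -1.1406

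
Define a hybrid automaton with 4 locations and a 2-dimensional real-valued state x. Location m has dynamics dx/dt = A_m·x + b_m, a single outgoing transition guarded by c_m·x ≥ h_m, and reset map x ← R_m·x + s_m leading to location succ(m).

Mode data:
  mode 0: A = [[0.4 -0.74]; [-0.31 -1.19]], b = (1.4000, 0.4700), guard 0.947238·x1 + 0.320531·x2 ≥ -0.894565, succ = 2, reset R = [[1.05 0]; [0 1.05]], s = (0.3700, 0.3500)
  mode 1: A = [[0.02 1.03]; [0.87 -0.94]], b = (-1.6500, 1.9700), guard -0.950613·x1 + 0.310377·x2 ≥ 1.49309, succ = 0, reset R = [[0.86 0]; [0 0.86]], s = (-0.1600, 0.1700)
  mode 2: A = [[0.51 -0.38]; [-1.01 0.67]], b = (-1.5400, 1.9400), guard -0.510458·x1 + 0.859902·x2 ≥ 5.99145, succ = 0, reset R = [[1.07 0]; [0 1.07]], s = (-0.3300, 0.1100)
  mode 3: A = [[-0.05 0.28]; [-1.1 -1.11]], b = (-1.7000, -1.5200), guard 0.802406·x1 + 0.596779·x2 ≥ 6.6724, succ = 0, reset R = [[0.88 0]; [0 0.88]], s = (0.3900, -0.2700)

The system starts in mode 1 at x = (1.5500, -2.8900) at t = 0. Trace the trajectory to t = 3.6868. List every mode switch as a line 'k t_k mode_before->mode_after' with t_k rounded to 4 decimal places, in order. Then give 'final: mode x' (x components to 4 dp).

Mode 1: guard c·x = 1.4931 hit at Δt = 1.2245 (t = 1.2245), x⁻ = (-1.5146, 0.1718) → reset → x⁺ = (-1.4625, 0.3177), jump to mode 0
Mode 0: guard c·x = -0.8946 hit at Δt = 0.6093 (t = 1.8338), x⁻ = (-1.1232, 0.5284) → reset → x⁺ = (-0.8094, 0.9048), jump to mode 2
Mode 2: guard c·x = 5.9915 hit at Δt = 0.7236 (t = 2.5574), x⁻ = (-3.3510, 4.9784) → reset → x⁺ = (-3.9156, 5.4368), jump to mode 0
Mode 0: flow for 1.1294 to horizon, guard not reached → x = (-8.2794, 2.9746)

1 1.2245 1->0
2 1.8338 0->2
3 2.5574 2->0
final: 0 -8.2794 2.9746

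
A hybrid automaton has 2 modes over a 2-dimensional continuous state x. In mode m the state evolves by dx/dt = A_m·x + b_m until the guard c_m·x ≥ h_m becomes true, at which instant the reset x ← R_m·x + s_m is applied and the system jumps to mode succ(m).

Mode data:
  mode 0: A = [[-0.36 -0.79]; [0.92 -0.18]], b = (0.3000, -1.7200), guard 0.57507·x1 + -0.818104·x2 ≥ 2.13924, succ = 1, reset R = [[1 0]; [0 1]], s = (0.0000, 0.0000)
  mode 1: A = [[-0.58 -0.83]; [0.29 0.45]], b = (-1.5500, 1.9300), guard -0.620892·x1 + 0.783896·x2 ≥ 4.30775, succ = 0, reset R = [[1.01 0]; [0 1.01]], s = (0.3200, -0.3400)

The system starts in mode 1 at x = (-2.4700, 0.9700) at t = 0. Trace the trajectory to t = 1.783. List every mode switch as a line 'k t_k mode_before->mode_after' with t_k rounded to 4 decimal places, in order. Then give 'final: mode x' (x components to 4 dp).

1 0.8932 1->0
final: 0 -2.2360 -1.6913

Mode 1: guard c·x = 4.3078 hit at Δt = 0.8932 (t = 0.8932), x⁻ = (-3.6170, 2.6304) → reset → x⁺ = (-3.3331, 2.3168), jump to mode 0
Mode 0: flow for 0.8898 to horizon, guard not reached → x = (-2.2360, -1.6913)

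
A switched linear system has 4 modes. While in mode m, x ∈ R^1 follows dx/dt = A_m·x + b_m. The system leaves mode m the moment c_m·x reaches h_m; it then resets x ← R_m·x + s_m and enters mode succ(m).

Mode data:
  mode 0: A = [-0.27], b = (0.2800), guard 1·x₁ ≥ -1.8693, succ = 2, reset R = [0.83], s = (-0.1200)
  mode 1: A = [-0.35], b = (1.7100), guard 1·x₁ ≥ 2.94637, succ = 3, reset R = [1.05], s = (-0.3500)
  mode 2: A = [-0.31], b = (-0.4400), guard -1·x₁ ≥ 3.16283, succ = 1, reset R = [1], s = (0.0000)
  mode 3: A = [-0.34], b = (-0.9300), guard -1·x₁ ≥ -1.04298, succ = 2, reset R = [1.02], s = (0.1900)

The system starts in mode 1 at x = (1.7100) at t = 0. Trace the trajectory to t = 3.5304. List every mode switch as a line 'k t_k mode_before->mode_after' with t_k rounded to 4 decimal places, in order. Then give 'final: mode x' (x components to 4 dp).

Mode 1: guard c·x = 2.9464 hit at Δt = 1.4091 (t = 1.4091), x⁻ = (2.9464) → reset → x⁺ = (2.7437), jump to mode 3
Mode 3: guard c·x = -1.0430 hit at Δt = 1.0931 (t = 2.5022), x⁻ = (1.0430) → reset → x⁺ = (1.2538), jump to mode 2
Mode 2: flow for 1.0282 to horizon, guard not reached → x = (0.5242)

1 1.4091 1->3
2 2.5022 3->2
final: 2 0.5242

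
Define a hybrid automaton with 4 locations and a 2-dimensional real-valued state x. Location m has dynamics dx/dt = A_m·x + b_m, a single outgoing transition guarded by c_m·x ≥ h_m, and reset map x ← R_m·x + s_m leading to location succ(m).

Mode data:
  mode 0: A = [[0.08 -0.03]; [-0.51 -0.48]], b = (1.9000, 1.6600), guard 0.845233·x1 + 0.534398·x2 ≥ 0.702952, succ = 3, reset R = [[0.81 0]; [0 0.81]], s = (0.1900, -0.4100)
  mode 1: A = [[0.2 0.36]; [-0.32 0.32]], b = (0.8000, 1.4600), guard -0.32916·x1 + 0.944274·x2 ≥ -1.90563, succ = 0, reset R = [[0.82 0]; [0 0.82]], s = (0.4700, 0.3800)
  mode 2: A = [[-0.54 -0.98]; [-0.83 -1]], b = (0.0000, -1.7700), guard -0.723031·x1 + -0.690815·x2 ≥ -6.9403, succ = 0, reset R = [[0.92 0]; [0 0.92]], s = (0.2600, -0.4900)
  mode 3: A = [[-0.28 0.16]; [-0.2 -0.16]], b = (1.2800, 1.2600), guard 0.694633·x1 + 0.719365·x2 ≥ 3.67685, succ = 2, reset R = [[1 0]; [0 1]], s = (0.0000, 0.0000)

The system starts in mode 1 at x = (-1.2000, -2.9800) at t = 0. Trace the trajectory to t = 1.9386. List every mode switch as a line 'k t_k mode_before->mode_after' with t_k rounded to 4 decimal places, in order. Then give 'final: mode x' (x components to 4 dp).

Mode 1: guard c·x = -1.9056 hit at Δt = 0.4700 (t = 0.4700), x⁻ = (-1.4133, -2.5107) → reset → x⁺ = (-0.6889, -1.6788), jump to mode 0
Mode 0: guard c·x = 0.7030 hit at Δt = 0.8108 (t = 1.2808), x⁻ = (0.8761, -0.0703) → reset → x⁺ = (0.8996, -0.4669), jump to mode 3
Mode 3: flow for 0.6578 to horizon, guard not reached → x = (1.5074, 0.2151)

1 0.4700 1->0
2 1.2808 0->3
final: 3 1.5074 0.2151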